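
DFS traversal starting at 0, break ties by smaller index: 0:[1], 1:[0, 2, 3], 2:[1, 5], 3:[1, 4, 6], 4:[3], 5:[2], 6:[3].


DFS stack-based: start with [0]
Visit order: [0, 1, 2, 5, 3, 4, 6]


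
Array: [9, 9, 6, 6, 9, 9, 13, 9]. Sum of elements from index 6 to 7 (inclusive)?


Prefix sums: [0, 9, 18, 24, 30, 39, 48, 61, 70]
Sum[6..7] = prefix[8] - prefix[6] = 70 - 48 = 22


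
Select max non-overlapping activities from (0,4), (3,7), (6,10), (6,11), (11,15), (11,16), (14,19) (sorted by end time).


Greedy: pick earliest-ending, then skip overlaps.
Selected (3 activities): [(0, 4), (6, 10), (11, 15)]


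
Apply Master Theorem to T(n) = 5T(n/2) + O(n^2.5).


a=5, b=2, c=2.5. log_2(5)=2.322 < c=2.5. Case 3: O(n^c) = O(n^2.500)
Complexity: O(n^2.500)


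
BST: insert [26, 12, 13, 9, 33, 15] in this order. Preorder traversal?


Root = 26; build tree by BST insertion.
Preorder traversal: [26, 12, 9, 13, 15, 33]


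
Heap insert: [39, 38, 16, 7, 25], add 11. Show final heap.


Append 11: [39, 38, 16, 7, 25, 11]
Bubble up: no swaps needed
Result: [39, 38, 16, 7, 25, 11]


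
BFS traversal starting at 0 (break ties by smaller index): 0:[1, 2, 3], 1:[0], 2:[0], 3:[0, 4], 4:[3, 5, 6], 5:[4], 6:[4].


BFS queue: start with [0]
Visit order: [0, 1, 2, 3, 4, 5, 6]


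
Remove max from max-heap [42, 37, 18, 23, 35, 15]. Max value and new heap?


Max = 42
Replace root with last, heapify down
Resulting heap: [37, 35, 18, 23, 15]


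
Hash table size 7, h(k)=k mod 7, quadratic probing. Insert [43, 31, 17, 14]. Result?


Insertions: 43->slot 1; 31->slot 3; 17->slot 4; 14->slot 0
Table: [14, 43, None, 31, 17, None, None]


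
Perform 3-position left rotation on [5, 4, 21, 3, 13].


Left rotate by 3: [3, 13, 5, 4, 21]


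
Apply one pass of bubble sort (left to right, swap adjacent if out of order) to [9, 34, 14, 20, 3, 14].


After one pass: [9, 14, 20, 3, 14, 34]


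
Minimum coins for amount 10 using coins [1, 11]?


dp[0]=0; dp[i]=1+min(dp[i-c] for c in coins)
...dp[5]=5, dp[6]=6, dp[7]=7, dp[8]=8, dp[9]=9, dp[10]=10
Minimum coins for 10 = 10


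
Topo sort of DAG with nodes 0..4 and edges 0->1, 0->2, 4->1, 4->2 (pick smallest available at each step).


Kahn's algorithm, process smallest node first
Order: [0, 3, 4, 1, 2]


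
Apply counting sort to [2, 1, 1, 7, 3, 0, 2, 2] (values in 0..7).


Count array: [1, 2, 3, 1, 0, 0, 0, 1]
Reconstruct: [0, 1, 1, 2, 2, 2, 3, 7]


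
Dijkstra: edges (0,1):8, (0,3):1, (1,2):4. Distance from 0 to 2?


Dijkstra from 0:
Distances: {0: 0, 1: 8, 2: 12, 3: 1}
Shortest distance to 2 = 12, path = [0, 1, 2]


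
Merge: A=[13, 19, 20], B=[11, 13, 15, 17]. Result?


Compare heads, take smaller each step.
Merged: [11, 13, 13, 15, 17, 19, 20]


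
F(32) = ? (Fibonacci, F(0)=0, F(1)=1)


F(n)=F(n-1)+F(n-2)
...F(30)=832040, F(31)=1346269, F(32)=2178309


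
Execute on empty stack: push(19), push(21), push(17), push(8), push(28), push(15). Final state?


push(19) -> [19]
push(21) -> [19, 21]
push(17) -> [19, 21, 17]
push(8) -> [19, 21, 17, 8]
push(28) -> [19, 21, 17, 8, 28]
push(15) -> [19, 21, 17, 8, 28, 15]
Final stack (bottom to top): [19, 21, 17, 8, 28, 15]


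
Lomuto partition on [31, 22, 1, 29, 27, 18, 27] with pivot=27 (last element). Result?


Elements <= 27 go left of pivot.
Result: [22, 1, 27, 18, 27, 29, 31], pivot at index 4


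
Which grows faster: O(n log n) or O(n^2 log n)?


linearithmic grows slower than n^2 log n
O(n log n) is asymptotically smaller; O(n^2 log n) grows faster


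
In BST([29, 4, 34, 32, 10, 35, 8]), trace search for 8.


BST root = 29
Search for 8: compare at each node
Path: [29, 4, 10, 8]


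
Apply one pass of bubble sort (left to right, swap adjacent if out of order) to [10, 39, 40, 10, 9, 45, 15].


After one pass: [10, 39, 10, 9, 40, 15, 45]


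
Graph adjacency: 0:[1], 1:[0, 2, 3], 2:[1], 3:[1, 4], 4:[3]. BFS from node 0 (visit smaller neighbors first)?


BFS queue: start with [0]
Visit order: [0, 1, 2, 3, 4]


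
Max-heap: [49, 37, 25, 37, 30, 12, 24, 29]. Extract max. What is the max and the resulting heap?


Max = 49
Replace root with last, heapify down
Resulting heap: [37, 37, 25, 29, 30, 12, 24]


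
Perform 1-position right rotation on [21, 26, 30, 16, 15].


Right rotate by 1: [15, 21, 26, 30, 16]


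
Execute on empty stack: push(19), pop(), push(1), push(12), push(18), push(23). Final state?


push(19) -> [19]
pop() returns 19 -> []
push(1) -> [1]
push(12) -> [1, 12]
push(18) -> [1, 12, 18]
push(23) -> [1, 12, 18, 23]
Final stack (bottom to top): [1, 12, 18, 23]


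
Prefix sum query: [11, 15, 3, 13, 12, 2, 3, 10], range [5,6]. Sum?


Prefix sums: [0, 11, 26, 29, 42, 54, 56, 59, 69]
Sum[5..6] = prefix[7] - prefix[5] = 59 - 54 = 5


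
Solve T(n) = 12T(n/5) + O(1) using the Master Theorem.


a=12, b=5, c=0. log_5(12)=1.544 > c=0. Case 1: O(n^log_b(a)) = O(n^1.544)
Complexity: O(n^1.544)


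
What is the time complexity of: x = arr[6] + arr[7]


Analysis: constant-time operation, no loop
Complexity: O(1)


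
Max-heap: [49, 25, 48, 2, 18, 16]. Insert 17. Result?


Append 17: [49, 25, 48, 2, 18, 16, 17]
Bubble up: no swaps needed
Result: [49, 25, 48, 2, 18, 16, 17]


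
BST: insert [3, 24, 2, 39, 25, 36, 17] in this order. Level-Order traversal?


Root = 3; build tree by BST insertion.
Level-Order traversal: [3, 2, 24, 17, 39, 25, 36]


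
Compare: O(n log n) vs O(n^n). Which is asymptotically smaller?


linearithmic grows slower than n^n
O(n log n) is asymptotically smaller; O(n^n) grows faster


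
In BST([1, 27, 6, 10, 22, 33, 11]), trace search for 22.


BST root = 1
Search for 22: compare at each node
Path: [1, 27, 6, 10, 22]


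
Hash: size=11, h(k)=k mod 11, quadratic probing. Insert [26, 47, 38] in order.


Insertions: 26->slot 4; 47->slot 3; 38->slot 5
Table: [None, None, None, 47, 26, 38, None, None, None, None, None]


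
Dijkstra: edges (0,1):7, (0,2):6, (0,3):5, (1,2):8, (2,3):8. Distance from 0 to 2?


Dijkstra from 0:
Distances: {0: 0, 1: 7, 2: 6, 3: 5}
Shortest distance to 2 = 6, path = [0, 2]


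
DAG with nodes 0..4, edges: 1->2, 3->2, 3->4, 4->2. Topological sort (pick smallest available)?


Kahn's algorithm, process smallest node first
Order: [0, 1, 3, 4, 2]


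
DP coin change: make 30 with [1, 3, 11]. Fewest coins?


dp[0]=0; dp[i]=1+min(dp[i-c] for c in coins)
...dp[25]=3, dp[26]=4, dp[27]=5, dp[28]=4, dp[29]=5, dp[30]=6
Minimum coins for 30 = 6


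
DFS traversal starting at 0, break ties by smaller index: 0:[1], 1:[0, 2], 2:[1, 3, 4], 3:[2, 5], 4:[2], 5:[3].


DFS stack-based: start with [0]
Visit order: [0, 1, 2, 3, 5, 4]


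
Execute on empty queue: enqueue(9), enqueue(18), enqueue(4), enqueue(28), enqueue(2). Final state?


enqueue(9) -> [9]
enqueue(18) -> [9, 18]
enqueue(4) -> [9, 18, 4]
enqueue(28) -> [9, 18, 4, 28]
enqueue(2) -> [9, 18, 4, 28, 2]
Final queue (front to back): [9, 18, 4, 28, 2]


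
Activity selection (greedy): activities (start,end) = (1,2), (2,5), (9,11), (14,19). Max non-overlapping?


Greedy: pick earliest-ending, then skip overlaps.
Selected (4 activities): [(1, 2), (2, 5), (9, 11), (14, 19)]


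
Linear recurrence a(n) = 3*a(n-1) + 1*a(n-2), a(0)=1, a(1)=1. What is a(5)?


Build bottom-up:
...a(3)=13, a(4)=43, a(5)=3*43+1*13=142


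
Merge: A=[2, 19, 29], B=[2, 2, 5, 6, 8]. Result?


Compare heads, take smaller each step.
Merged: [2, 2, 2, 5, 6, 8, 19, 29]


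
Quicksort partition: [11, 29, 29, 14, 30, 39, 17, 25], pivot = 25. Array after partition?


Elements <= 25 go left of pivot.
Result: [11, 14, 17, 25, 30, 39, 29, 29], pivot at index 3


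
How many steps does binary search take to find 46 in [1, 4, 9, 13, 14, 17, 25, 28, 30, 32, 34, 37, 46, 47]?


Search for 46:
[0,13] mid=6 arr[6]=25
[7,13] mid=10 arr[10]=34
[11,13] mid=12 arr[12]=46
Total: 3 comparisons


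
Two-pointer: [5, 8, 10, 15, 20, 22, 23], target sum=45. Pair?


Two pointers: lo=0, hi=6
Found pair: (22, 23) summing to 45


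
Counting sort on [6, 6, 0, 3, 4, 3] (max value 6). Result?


Count array: [1, 0, 0, 2, 1, 0, 2]
Reconstruct: [0, 3, 3, 4, 6, 6]


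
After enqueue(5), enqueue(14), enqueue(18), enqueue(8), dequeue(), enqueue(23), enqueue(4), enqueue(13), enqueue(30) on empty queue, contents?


enqueue(5) -> [5]
enqueue(14) -> [5, 14]
enqueue(18) -> [5, 14, 18]
enqueue(8) -> [5, 14, 18, 8]
dequeue() returns 5 -> [14, 18, 8]
enqueue(23) -> [14, 18, 8, 23]
enqueue(4) -> [14, 18, 8, 23, 4]
enqueue(13) -> [14, 18, 8, 23, 4, 13]
enqueue(30) -> [14, 18, 8, 23, 4, 13, 30]
Final queue (front to back): [14, 18, 8, 23, 4, 13, 30]


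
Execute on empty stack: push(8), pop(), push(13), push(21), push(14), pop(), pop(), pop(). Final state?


push(8) -> [8]
pop() returns 8 -> []
push(13) -> [13]
push(21) -> [13, 21]
push(14) -> [13, 21, 14]
pop() returns 14 -> [13, 21]
pop() returns 21 -> [13]
pop() returns 13 -> []
Final stack (bottom to top): []


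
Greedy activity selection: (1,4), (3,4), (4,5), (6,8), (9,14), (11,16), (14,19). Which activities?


Greedy: pick earliest-ending, then skip overlaps.
Selected (5 activities): [(1, 4), (4, 5), (6, 8), (9, 14), (14, 19)]


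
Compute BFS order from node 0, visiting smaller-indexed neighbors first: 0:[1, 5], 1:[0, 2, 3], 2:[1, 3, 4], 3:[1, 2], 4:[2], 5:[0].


BFS queue: start with [0]
Visit order: [0, 1, 5, 2, 3, 4]


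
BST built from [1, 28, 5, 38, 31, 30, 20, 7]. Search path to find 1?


BST root = 1
Search for 1: compare at each node
Path: [1]


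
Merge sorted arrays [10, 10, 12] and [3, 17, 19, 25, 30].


Compare heads, take smaller each step.
Merged: [3, 10, 10, 12, 17, 19, 25, 30]


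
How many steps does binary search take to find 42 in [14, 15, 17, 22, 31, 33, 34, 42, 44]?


Search for 42:
[0,8] mid=4 arr[4]=31
[5,8] mid=6 arr[6]=34
[7,8] mid=7 arr[7]=42
Total: 3 comparisons


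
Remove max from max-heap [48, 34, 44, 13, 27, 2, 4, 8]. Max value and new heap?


Max = 48
Replace root with last, heapify down
Resulting heap: [44, 34, 8, 13, 27, 2, 4]


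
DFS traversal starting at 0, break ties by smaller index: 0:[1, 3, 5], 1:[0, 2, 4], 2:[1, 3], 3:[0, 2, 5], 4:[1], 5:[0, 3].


DFS stack-based: start with [0]
Visit order: [0, 1, 2, 3, 5, 4]


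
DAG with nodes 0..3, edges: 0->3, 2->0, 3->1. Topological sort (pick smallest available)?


Kahn's algorithm, process smallest node first
Order: [2, 0, 3, 1]


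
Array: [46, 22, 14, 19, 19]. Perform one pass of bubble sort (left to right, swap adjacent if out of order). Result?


After one pass: [22, 14, 19, 19, 46]


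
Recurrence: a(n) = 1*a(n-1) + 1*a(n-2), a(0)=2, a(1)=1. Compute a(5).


Build bottom-up:
...a(3)=4, a(4)=7, a(5)=1*7+1*4=11


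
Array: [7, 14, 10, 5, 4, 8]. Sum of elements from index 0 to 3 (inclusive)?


Prefix sums: [0, 7, 21, 31, 36, 40, 48]
Sum[0..3] = prefix[4] - prefix[0] = 36 - 0 = 36


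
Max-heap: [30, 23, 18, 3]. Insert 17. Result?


Append 17: [30, 23, 18, 3, 17]
Bubble up: no swaps needed
Result: [30, 23, 18, 3, 17]


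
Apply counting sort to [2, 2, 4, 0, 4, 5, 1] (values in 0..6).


Count array: [1, 1, 2, 0, 2, 1, 0]
Reconstruct: [0, 1, 2, 2, 4, 4, 5]


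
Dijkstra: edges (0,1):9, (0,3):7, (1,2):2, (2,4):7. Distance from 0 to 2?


Dijkstra from 0:
Distances: {0: 0, 1: 9, 2: 11, 3: 7, 4: 18}
Shortest distance to 2 = 11, path = [0, 1, 2]


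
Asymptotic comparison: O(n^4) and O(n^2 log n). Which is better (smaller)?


n^2 log n grows slower than quartic
O(n^2 log n) is asymptotically smaller; O(n^4) grows faster


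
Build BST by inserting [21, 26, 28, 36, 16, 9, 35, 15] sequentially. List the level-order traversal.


Root = 21; build tree by BST insertion.
Level-Order traversal: [21, 16, 26, 9, 28, 15, 36, 35]


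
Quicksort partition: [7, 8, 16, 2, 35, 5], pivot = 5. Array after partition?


Elements <= 5 go left of pivot.
Result: [2, 5, 16, 7, 35, 8], pivot at index 1


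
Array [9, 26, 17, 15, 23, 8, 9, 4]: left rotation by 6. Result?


Left rotate by 6: [9, 4, 9, 26, 17, 15, 23, 8]


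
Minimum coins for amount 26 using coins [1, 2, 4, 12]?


dp[0]=0; dp[i]=1+min(dp[i-c] for c in coins)
...dp[21]=4, dp[22]=4, dp[23]=5, dp[24]=2, dp[25]=3, dp[26]=3
Minimum coins for 26 = 3


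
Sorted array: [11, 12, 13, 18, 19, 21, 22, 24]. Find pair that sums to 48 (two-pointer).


Two pointers: lo=0, hi=7
No pair sums to 48


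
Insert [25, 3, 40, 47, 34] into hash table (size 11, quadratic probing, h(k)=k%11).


Insertions: 25->slot 3; 3->slot 4; 40->slot 7; 47->slot 1; 34->slot 2
Table: [None, 47, 34, 25, 3, None, None, 40, None, None, None]


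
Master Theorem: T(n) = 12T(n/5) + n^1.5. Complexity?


a=12, b=5, c=1.5. log_5(12)=1.544 > c=1.5. Case 1: O(n^log_b(a)) = O(n^1.544)
Complexity: O(n^1.544)


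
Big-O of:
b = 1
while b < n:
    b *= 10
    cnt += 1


Per nesting level: O(log n) = O(log n)
Complexity: O(log n)


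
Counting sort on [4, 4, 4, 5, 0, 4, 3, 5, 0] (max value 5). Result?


Count array: [2, 0, 0, 1, 4, 2]
Reconstruct: [0, 0, 3, 4, 4, 4, 4, 5, 5]


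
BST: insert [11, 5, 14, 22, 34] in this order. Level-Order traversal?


Root = 11; build tree by BST insertion.
Level-Order traversal: [11, 5, 14, 22, 34]


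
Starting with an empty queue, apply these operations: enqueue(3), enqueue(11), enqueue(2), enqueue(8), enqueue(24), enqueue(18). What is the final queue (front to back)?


enqueue(3) -> [3]
enqueue(11) -> [3, 11]
enqueue(2) -> [3, 11, 2]
enqueue(8) -> [3, 11, 2, 8]
enqueue(24) -> [3, 11, 2, 8, 24]
enqueue(18) -> [3, 11, 2, 8, 24, 18]
Final queue (front to back): [3, 11, 2, 8, 24, 18]


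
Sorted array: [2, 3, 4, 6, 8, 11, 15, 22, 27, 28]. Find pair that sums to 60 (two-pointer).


Two pointers: lo=0, hi=9
No pair sums to 60


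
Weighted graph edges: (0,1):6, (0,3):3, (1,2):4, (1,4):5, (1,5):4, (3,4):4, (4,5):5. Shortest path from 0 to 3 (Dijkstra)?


Dijkstra from 0:
Distances: {0: 0, 1: 6, 2: 10, 3: 3, 4: 7, 5: 10}
Shortest distance to 3 = 3, path = [0, 3]


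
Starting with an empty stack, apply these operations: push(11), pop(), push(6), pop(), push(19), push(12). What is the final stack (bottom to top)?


push(11) -> [11]
pop() returns 11 -> []
push(6) -> [6]
pop() returns 6 -> []
push(19) -> [19]
push(12) -> [19, 12]
Final stack (bottom to top): [19, 12]


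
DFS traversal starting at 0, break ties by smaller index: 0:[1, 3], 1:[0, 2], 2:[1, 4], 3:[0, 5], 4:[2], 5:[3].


DFS stack-based: start with [0]
Visit order: [0, 1, 2, 4, 3, 5]


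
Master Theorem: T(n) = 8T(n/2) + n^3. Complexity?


a=8, b=2, c=3. log_2(8)=3 = c=3. Case 2: O(n^c log n) = O(n^3 log n)
Complexity: O(n^3 log n)


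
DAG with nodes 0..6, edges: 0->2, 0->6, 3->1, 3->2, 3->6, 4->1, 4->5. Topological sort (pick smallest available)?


Kahn's algorithm, process smallest node first
Order: [0, 3, 2, 4, 1, 5, 6]


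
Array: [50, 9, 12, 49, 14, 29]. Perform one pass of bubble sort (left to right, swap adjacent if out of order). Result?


After one pass: [9, 12, 49, 14, 29, 50]


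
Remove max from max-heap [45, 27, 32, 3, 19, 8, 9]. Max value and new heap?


Max = 45
Replace root with last, heapify down
Resulting heap: [32, 27, 9, 3, 19, 8]


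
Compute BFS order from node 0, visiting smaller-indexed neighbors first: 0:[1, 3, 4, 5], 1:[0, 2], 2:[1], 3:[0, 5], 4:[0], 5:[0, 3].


BFS queue: start with [0]
Visit order: [0, 1, 3, 4, 5, 2]


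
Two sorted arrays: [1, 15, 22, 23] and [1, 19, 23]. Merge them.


Compare heads, take smaller each step.
Merged: [1, 1, 15, 19, 22, 23, 23]


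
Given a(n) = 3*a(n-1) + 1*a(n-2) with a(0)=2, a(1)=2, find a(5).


Build bottom-up:
...a(3)=26, a(4)=86, a(5)=3*86+1*26=284


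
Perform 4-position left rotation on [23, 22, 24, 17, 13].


Left rotate by 4: [13, 23, 22, 24, 17]


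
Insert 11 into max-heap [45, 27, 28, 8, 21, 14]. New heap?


Append 11: [45, 27, 28, 8, 21, 14, 11]
Bubble up: no swaps needed
Result: [45, 27, 28, 8, 21, 14, 11]


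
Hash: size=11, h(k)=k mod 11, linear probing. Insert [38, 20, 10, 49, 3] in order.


Insertions: 38->slot 5; 20->slot 9; 10->slot 10; 49->slot 6; 3->slot 3
Table: [None, None, None, 3, None, 38, 49, None, None, 20, 10]


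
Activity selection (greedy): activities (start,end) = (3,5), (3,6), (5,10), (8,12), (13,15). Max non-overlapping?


Greedy: pick earliest-ending, then skip overlaps.
Selected (3 activities): [(3, 5), (5, 10), (13, 15)]


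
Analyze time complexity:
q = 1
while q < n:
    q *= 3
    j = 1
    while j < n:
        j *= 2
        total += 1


Per nesting level: O(log n) * O(log n) = O((log n)^2)
Complexity: O((log n)^2)


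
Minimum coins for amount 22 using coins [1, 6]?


dp[0]=0; dp[i]=1+min(dp[i-c] for c in coins)
...dp[17]=7, dp[18]=3, dp[19]=4, dp[20]=5, dp[21]=6, dp[22]=7
Minimum coins for 22 = 7


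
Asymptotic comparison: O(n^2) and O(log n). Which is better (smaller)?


logarithmic grows slower than quadratic
O(log n) is asymptotically smaller; O(n^2) grows faster


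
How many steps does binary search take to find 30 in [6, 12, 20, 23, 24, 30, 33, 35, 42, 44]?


Search for 30:
[0,9] mid=4 arr[4]=24
[5,9] mid=7 arr[7]=35
[5,6] mid=5 arr[5]=30
Total: 3 comparisons


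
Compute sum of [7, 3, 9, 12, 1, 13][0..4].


Prefix sums: [0, 7, 10, 19, 31, 32, 45]
Sum[0..4] = prefix[5] - prefix[0] = 32 - 0 = 32


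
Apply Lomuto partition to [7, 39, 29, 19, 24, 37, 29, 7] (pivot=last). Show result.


Elements <= 7 go left of pivot.
Result: [7, 7, 29, 19, 24, 37, 29, 39], pivot at index 1


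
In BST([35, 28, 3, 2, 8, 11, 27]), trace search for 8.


BST root = 35
Search for 8: compare at each node
Path: [35, 28, 3, 8]


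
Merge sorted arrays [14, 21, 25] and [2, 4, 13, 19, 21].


Compare heads, take smaller each step.
Merged: [2, 4, 13, 14, 19, 21, 21, 25]


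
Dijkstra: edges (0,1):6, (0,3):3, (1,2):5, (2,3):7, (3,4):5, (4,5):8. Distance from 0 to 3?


Dijkstra from 0:
Distances: {0: 0, 1: 6, 2: 10, 3: 3, 4: 8, 5: 16}
Shortest distance to 3 = 3, path = [0, 3]


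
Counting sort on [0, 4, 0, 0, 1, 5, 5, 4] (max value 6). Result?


Count array: [3, 1, 0, 0, 2, 2, 0]
Reconstruct: [0, 0, 0, 1, 4, 4, 5, 5]


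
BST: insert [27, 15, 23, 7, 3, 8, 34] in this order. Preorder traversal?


Root = 27; build tree by BST insertion.
Preorder traversal: [27, 15, 7, 3, 8, 23, 34]


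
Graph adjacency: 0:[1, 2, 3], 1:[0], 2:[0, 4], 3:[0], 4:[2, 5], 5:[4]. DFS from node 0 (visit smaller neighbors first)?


DFS stack-based: start with [0]
Visit order: [0, 1, 2, 4, 5, 3]


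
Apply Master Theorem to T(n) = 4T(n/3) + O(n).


a=4, b=3, c=1. log_3(4)=1.262 > c=1. Case 1: O(n^log_b(a)) = O(n^1.262)
Complexity: O(n^1.262)


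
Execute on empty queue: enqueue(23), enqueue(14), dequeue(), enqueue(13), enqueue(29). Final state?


enqueue(23) -> [23]
enqueue(14) -> [23, 14]
dequeue() returns 23 -> [14]
enqueue(13) -> [14, 13]
enqueue(29) -> [14, 13, 29]
Final queue (front to back): [14, 13, 29]


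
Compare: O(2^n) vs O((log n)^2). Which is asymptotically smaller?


polylogarithmic grows slower than exponential
O((log n)^2) is asymptotically smaller; O(2^n) grows faster


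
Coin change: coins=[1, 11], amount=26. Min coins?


dp[0]=0; dp[i]=1+min(dp[i-c] for c in coins)
...dp[21]=11, dp[22]=2, dp[23]=3, dp[24]=4, dp[25]=5, dp[26]=6
Minimum coins for 26 = 6


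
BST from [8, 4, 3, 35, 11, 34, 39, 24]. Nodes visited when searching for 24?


BST root = 8
Search for 24: compare at each node
Path: [8, 35, 11, 34, 24]


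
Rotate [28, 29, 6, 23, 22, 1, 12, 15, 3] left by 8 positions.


Left rotate by 8: [3, 28, 29, 6, 23, 22, 1, 12, 15]


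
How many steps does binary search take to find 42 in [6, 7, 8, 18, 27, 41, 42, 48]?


Search for 42:
[0,7] mid=3 arr[3]=18
[4,7] mid=5 arr[5]=41
[6,7] mid=6 arr[6]=42
Total: 3 comparisons


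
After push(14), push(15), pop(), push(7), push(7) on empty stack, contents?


push(14) -> [14]
push(15) -> [14, 15]
pop() returns 15 -> [14]
push(7) -> [14, 7]
push(7) -> [14, 7, 7]
Final stack (bottom to top): [14, 7, 7]


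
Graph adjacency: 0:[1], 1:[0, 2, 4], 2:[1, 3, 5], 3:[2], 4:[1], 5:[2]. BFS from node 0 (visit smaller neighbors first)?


BFS queue: start with [0]
Visit order: [0, 1, 2, 4, 3, 5]


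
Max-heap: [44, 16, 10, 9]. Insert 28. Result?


Append 28: [44, 16, 10, 9, 28]
Bubble up: swap idx 4(28) with idx 1(16)
Result: [44, 28, 10, 9, 16]


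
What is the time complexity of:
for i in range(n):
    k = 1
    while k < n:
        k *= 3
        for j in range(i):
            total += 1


Per nesting level: O(n) * O(log n) * O(n) [triangular over i] = O(n^2 log n)
Complexity: O(n^2 log n)


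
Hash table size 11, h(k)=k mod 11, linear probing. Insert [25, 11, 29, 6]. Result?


Insertions: 25->slot 3; 11->slot 0; 29->slot 7; 6->slot 6
Table: [11, None, None, 25, None, None, 6, 29, None, None, None]


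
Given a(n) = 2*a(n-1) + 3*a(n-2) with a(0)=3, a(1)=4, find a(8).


Build bottom-up:
...a(6)=1277, a(7)=3826, a(8)=2*3826+3*1277=11483


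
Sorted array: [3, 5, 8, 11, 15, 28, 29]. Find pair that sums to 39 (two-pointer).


Two pointers: lo=0, hi=6
Found pair: (11, 28) summing to 39


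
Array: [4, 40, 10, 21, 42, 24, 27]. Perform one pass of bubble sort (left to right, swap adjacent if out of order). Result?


After one pass: [4, 10, 21, 40, 24, 27, 42]


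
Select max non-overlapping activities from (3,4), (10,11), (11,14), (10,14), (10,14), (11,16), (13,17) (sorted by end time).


Greedy: pick earliest-ending, then skip overlaps.
Selected (3 activities): [(3, 4), (10, 11), (11, 14)]


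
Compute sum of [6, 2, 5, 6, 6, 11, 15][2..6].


Prefix sums: [0, 6, 8, 13, 19, 25, 36, 51]
Sum[2..6] = prefix[7] - prefix[2] = 51 - 8 = 43


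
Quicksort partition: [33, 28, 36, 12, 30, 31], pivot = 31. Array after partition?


Elements <= 31 go left of pivot.
Result: [28, 12, 30, 31, 36, 33], pivot at index 3


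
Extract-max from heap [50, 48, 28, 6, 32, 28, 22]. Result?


Max = 50
Replace root with last, heapify down
Resulting heap: [48, 32, 28, 6, 22, 28]


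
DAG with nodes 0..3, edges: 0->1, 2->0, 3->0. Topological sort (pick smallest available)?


Kahn's algorithm, process smallest node first
Order: [2, 3, 0, 1]


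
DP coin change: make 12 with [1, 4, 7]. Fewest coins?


dp[0]=0; dp[i]=1+min(dp[i-c] for c in coins)
...dp[7]=1, dp[8]=2, dp[9]=3, dp[10]=4, dp[11]=2, dp[12]=3
Minimum coins for 12 = 3


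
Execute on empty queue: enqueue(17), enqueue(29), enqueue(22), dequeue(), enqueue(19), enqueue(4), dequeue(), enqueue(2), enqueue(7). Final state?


enqueue(17) -> [17]
enqueue(29) -> [17, 29]
enqueue(22) -> [17, 29, 22]
dequeue() returns 17 -> [29, 22]
enqueue(19) -> [29, 22, 19]
enqueue(4) -> [29, 22, 19, 4]
dequeue() returns 29 -> [22, 19, 4]
enqueue(2) -> [22, 19, 4, 2]
enqueue(7) -> [22, 19, 4, 2, 7]
Final queue (front to back): [22, 19, 4, 2, 7]


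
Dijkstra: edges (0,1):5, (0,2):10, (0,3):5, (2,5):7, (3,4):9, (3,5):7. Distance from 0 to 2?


Dijkstra from 0:
Distances: {0: 0, 1: 5, 2: 10, 3: 5, 4: 14, 5: 12}
Shortest distance to 2 = 10, path = [0, 2]


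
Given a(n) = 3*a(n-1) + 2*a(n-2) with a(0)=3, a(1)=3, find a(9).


Build bottom-up:
...a(7)=8259, a(8)=29415, a(9)=3*29415+2*8259=104763


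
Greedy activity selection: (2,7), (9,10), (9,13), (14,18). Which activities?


Greedy: pick earliest-ending, then skip overlaps.
Selected (3 activities): [(2, 7), (9, 10), (14, 18)]


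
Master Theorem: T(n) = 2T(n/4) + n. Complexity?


a=2, b=4, c=1. log_4(2)=0.5 < c=1. Case 3: O(n^c) = O(n)
Complexity: O(n)


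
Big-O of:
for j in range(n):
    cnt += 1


Per nesting level: O(n) = O(n)
Complexity: O(n)


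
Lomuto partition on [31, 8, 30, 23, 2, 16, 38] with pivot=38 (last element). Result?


Elements <= 38 go left of pivot.
Result: [31, 8, 30, 23, 2, 16, 38], pivot at index 6


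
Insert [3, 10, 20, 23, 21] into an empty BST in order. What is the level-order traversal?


Root = 3; build tree by BST insertion.
Level-Order traversal: [3, 10, 20, 23, 21]


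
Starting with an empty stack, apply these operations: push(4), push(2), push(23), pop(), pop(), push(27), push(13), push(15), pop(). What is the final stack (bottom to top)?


push(4) -> [4]
push(2) -> [4, 2]
push(23) -> [4, 2, 23]
pop() returns 23 -> [4, 2]
pop() returns 2 -> [4]
push(27) -> [4, 27]
push(13) -> [4, 27, 13]
push(15) -> [4, 27, 13, 15]
pop() returns 15 -> [4, 27, 13]
Final stack (bottom to top): [4, 27, 13]


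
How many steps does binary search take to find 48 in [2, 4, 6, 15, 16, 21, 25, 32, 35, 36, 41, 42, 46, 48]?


Search for 48:
[0,13] mid=6 arr[6]=25
[7,13] mid=10 arr[10]=41
[11,13] mid=12 arr[12]=46
[13,13] mid=13 arr[13]=48
Total: 4 comparisons


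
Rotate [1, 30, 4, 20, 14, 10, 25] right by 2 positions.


Right rotate by 2: [10, 25, 1, 30, 4, 20, 14]


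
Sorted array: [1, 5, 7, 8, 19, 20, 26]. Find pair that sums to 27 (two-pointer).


Two pointers: lo=0, hi=6
Found pair: (1, 26) summing to 27


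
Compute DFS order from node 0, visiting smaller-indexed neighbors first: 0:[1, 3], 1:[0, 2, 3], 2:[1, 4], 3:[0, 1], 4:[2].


DFS stack-based: start with [0]
Visit order: [0, 1, 2, 4, 3]


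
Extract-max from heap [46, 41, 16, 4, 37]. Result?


Max = 46
Replace root with last, heapify down
Resulting heap: [41, 37, 16, 4]


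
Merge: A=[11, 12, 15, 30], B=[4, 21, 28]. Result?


Compare heads, take smaller each step.
Merged: [4, 11, 12, 15, 21, 28, 30]


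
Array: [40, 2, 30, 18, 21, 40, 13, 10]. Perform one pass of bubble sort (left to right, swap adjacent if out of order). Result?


After one pass: [2, 30, 18, 21, 40, 13, 10, 40]


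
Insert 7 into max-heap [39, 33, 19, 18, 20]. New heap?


Append 7: [39, 33, 19, 18, 20, 7]
Bubble up: no swaps needed
Result: [39, 33, 19, 18, 20, 7]


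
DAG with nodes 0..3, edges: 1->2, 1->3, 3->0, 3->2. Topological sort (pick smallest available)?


Kahn's algorithm, process smallest node first
Order: [1, 3, 0, 2]


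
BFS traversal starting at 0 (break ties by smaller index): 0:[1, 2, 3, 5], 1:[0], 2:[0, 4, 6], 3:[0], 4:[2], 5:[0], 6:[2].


BFS queue: start with [0]
Visit order: [0, 1, 2, 3, 5, 4, 6]


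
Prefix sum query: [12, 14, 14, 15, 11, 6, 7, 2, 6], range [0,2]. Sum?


Prefix sums: [0, 12, 26, 40, 55, 66, 72, 79, 81, 87]
Sum[0..2] = prefix[3] - prefix[0] = 40 - 0 = 40


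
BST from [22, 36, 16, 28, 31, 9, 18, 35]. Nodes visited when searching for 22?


BST root = 22
Search for 22: compare at each node
Path: [22]


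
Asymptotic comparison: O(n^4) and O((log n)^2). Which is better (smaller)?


polylogarithmic grows slower than quartic
O((log n)^2) is asymptotically smaller; O(n^4) grows faster


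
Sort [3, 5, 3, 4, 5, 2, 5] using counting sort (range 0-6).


Count array: [0, 0, 1, 2, 1, 3, 0]
Reconstruct: [2, 3, 3, 4, 5, 5, 5]


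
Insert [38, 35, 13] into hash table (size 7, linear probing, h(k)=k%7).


Insertions: 38->slot 3; 35->slot 0; 13->slot 6
Table: [35, None, None, 38, None, None, 13]


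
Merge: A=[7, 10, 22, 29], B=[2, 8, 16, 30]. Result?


Compare heads, take smaller each step.
Merged: [2, 7, 8, 10, 16, 22, 29, 30]


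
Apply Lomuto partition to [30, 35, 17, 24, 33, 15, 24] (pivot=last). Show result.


Elements <= 24 go left of pivot.
Result: [17, 24, 15, 24, 33, 30, 35], pivot at index 3


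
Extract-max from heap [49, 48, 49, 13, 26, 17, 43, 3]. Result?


Max = 49
Replace root with last, heapify down
Resulting heap: [49, 48, 43, 13, 26, 17, 3]


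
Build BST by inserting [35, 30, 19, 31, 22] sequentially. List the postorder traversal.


Root = 35; build tree by BST insertion.
Postorder traversal: [22, 19, 31, 30, 35]


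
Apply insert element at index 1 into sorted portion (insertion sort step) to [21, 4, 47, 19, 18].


After one pass: [4, 21, 47, 19, 18]


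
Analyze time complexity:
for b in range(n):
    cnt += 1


Per nesting level: O(n) = O(n)
Complexity: O(n)


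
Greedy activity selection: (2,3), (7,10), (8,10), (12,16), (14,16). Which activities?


Greedy: pick earliest-ending, then skip overlaps.
Selected (3 activities): [(2, 3), (7, 10), (12, 16)]


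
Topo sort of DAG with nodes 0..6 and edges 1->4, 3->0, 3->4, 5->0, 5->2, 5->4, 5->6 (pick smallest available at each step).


Kahn's algorithm, process smallest node first
Order: [1, 3, 5, 0, 2, 4, 6]


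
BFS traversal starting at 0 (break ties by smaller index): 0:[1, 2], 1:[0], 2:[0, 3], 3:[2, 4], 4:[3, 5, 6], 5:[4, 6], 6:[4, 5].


BFS queue: start with [0]
Visit order: [0, 1, 2, 3, 4, 5, 6]


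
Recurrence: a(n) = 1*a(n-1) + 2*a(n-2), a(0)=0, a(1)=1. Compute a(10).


Build bottom-up:
...a(8)=85, a(9)=171, a(10)=1*171+2*85=341


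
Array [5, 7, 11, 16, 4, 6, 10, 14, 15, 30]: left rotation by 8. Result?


Left rotate by 8: [15, 30, 5, 7, 11, 16, 4, 6, 10, 14]


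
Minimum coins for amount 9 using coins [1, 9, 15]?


dp[0]=0; dp[i]=1+min(dp[i-c] for c in coins)
...dp[4]=4, dp[5]=5, dp[6]=6, dp[7]=7, dp[8]=8, dp[9]=1
Minimum coins for 9 = 1


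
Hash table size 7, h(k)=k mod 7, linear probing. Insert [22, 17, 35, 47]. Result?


Insertions: 22->slot 1; 17->slot 3; 35->slot 0; 47->slot 5
Table: [35, 22, None, 17, None, 47, None]


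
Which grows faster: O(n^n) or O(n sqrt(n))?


n^1.5 grows slower than n^n
O(n sqrt(n)) is asymptotically smaller; O(n^n) grows faster


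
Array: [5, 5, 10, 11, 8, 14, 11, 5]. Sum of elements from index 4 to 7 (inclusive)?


Prefix sums: [0, 5, 10, 20, 31, 39, 53, 64, 69]
Sum[4..7] = prefix[8] - prefix[4] = 69 - 31 = 38


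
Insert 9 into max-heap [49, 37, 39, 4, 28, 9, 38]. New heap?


Append 9: [49, 37, 39, 4, 28, 9, 38, 9]
Bubble up: swap idx 7(9) with idx 3(4)
Result: [49, 37, 39, 9, 28, 9, 38, 4]


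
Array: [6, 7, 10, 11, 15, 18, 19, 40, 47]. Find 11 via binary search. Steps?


Search for 11:
[0,8] mid=4 arr[4]=15
[0,3] mid=1 arr[1]=7
[2,3] mid=2 arr[2]=10
[3,3] mid=3 arr[3]=11
Total: 4 comparisons


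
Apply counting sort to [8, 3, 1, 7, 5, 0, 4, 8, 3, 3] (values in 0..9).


Count array: [1, 1, 0, 3, 1, 1, 0, 1, 2, 0]
Reconstruct: [0, 1, 3, 3, 3, 4, 5, 7, 8, 8]


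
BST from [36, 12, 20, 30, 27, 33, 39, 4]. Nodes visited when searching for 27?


BST root = 36
Search for 27: compare at each node
Path: [36, 12, 20, 30, 27]


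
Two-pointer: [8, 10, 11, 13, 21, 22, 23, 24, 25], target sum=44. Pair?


Two pointers: lo=0, hi=8
Found pair: (21, 23) summing to 44


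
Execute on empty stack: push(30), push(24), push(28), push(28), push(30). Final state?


push(30) -> [30]
push(24) -> [30, 24]
push(28) -> [30, 24, 28]
push(28) -> [30, 24, 28, 28]
push(30) -> [30, 24, 28, 28, 30]
Final stack (bottom to top): [30, 24, 28, 28, 30]


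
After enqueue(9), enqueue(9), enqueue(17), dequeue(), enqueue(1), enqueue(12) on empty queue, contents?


enqueue(9) -> [9]
enqueue(9) -> [9, 9]
enqueue(17) -> [9, 9, 17]
dequeue() returns 9 -> [9, 17]
enqueue(1) -> [9, 17, 1]
enqueue(12) -> [9, 17, 1, 12]
Final queue (front to back): [9, 17, 1, 12]


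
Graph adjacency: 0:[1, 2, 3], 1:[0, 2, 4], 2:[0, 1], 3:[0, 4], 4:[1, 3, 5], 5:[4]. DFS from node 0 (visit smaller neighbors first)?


DFS stack-based: start with [0]
Visit order: [0, 1, 2, 4, 3, 5]


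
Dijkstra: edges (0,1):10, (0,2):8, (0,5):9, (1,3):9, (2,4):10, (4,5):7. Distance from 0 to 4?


Dijkstra from 0:
Distances: {0: 0, 1: 10, 2: 8, 3: 19, 4: 16, 5: 9}
Shortest distance to 4 = 16, path = [0, 5, 4]


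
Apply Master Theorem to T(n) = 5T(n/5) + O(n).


a=5, b=5, c=1. log_5(5)=1 = c=1. Case 2: O(n^c log n) = O(n log n)
Complexity: O(n log n)


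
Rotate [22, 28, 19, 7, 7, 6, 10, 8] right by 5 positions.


Right rotate by 5: [7, 7, 6, 10, 8, 22, 28, 19]


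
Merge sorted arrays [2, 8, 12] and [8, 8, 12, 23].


Compare heads, take smaller each step.
Merged: [2, 8, 8, 8, 12, 12, 23]


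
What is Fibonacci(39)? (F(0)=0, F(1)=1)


F(n)=F(n-1)+F(n-2)
...F(37)=24157817, F(38)=39088169, F(39)=63245986


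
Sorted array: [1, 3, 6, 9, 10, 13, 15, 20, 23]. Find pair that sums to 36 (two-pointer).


Two pointers: lo=0, hi=8
Found pair: (13, 23) summing to 36


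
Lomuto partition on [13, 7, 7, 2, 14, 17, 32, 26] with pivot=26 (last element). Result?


Elements <= 26 go left of pivot.
Result: [13, 7, 7, 2, 14, 17, 26, 32], pivot at index 6


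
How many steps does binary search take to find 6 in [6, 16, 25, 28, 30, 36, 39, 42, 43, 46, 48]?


Search for 6:
[0,10] mid=5 arr[5]=36
[0,4] mid=2 arr[2]=25
[0,1] mid=0 arr[0]=6
Total: 3 comparisons


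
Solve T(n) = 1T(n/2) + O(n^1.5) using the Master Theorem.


a=1, b=2, c=1.5. log_2(1)=0 < c=1.5. Case 3: O(n^c) = O(n^1.500)
Complexity: O(n^1.500)


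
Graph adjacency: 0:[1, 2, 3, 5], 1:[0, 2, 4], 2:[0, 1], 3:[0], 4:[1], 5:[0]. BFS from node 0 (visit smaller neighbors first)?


BFS queue: start with [0]
Visit order: [0, 1, 2, 3, 5, 4]


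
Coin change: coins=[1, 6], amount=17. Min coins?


dp[0]=0; dp[i]=1+min(dp[i-c] for c in coins)
...dp[12]=2, dp[13]=3, dp[14]=4, dp[15]=5, dp[16]=6, dp[17]=7
Minimum coins for 17 = 7


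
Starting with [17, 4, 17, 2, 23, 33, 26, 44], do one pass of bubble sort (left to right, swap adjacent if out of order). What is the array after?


After one pass: [4, 17, 2, 17, 23, 26, 33, 44]


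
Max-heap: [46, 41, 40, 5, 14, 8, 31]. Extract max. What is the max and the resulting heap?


Max = 46
Replace root with last, heapify down
Resulting heap: [41, 31, 40, 5, 14, 8]


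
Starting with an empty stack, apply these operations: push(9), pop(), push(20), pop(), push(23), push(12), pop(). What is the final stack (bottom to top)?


push(9) -> [9]
pop() returns 9 -> []
push(20) -> [20]
pop() returns 20 -> []
push(23) -> [23]
push(12) -> [23, 12]
pop() returns 12 -> [23]
Final stack (bottom to top): [23]


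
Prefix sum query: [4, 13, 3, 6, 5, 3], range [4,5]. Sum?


Prefix sums: [0, 4, 17, 20, 26, 31, 34]
Sum[4..5] = prefix[6] - prefix[4] = 34 - 26 = 8


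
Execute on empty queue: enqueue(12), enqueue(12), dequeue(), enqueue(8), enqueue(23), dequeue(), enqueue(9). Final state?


enqueue(12) -> [12]
enqueue(12) -> [12, 12]
dequeue() returns 12 -> [12]
enqueue(8) -> [12, 8]
enqueue(23) -> [12, 8, 23]
dequeue() returns 12 -> [8, 23]
enqueue(9) -> [8, 23, 9]
Final queue (front to back): [8, 23, 9]


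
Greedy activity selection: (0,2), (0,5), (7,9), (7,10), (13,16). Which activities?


Greedy: pick earliest-ending, then skip overlaps.
Selected (3 activities): [(0, 2), (7, 9), (13, 16)]


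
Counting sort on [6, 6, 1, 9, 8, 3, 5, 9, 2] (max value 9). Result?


Count array: [0, 1, 1, 1, 0, 1, 2, 0, 1, 2]
Reconstruct: [1, 2, 3, 5, 6, 6, 8, 9, 9]


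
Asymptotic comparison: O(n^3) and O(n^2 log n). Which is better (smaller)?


n^2 log n grows slower than cubic
O(n^2 log n) is asymptotically smaller; O(n^3) grows faster


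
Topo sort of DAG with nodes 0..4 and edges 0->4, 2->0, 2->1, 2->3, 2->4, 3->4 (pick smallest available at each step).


Kahn's algorithm, process smallest node first
Order: [2, 0, 1, 3, 4]


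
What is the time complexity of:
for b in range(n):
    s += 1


Per nesting level: O(n) = O(n)
Complexity: O(n)


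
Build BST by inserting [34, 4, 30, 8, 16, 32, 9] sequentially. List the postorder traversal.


Root = 34; build tree by BST insertion.
Postorder traversal: [9, 16, 8, 32, 30, 4, 34]


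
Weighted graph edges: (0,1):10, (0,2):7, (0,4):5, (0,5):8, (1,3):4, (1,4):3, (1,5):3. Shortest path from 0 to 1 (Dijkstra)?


Dijkstra from 0:
Distances: {0: 0, 1: 8, 2: 7, 3: 12, 4: 5, 5: 8}
Shortest distance to 1 = 8, path = [0, 4, 1]


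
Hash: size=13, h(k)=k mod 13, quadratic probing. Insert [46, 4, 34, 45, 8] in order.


Insertions: 46->slot 7; 4->slot 4; 34->slot 8; 45->slot 6; 8->slot 9
Table: [None, None, None, None, 4, None, 45, 46, 34, 8, None, None, None]


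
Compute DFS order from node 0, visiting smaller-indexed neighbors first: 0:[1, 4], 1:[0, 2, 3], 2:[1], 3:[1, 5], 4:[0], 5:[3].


DFS stack-based: start with [0]
Visit order: [0, 1, 2, 3, 5, 4]


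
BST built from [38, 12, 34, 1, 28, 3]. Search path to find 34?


BST root = 38
Search for 34: compare at each node
Path: [38, 12, 34]


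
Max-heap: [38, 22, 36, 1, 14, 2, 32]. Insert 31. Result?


Append 31: [38, 22, 36, 1, 14, 2, 32, 31]
Bubble up: swap idx 7(31) with idx 3(1); swap idx 3(31) with idx 1(22)
Result: [38, 31, 36, 22, 14, 2, 32, 1]


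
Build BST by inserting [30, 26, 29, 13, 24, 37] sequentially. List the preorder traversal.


Root = 30; build tree by BST insertion.
Preorder traversal: [30, 26, 13, 24, 29, 37]


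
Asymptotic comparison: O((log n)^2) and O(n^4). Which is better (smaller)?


polylogarithmic grows slower than quartic
O((log n)^2) is asymptotically smaller; O(n^4) grows faster


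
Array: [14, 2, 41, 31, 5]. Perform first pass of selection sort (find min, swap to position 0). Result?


After one pass: [2, 14, 41, 31, 5]


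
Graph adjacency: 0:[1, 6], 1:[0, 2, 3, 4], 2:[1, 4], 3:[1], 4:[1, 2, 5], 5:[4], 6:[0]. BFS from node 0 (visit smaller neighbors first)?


BFS queue: start with [0]
Visit order: [0, 1, 6, 2, 3, 4, 5]


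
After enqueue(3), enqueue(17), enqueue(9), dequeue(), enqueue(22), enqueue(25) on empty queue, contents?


enqueue(3) -> [3]
enqueue(17) -> [3, 17]
enqueue(9) -> [3, 17, 9]
dequeue() returns 3 -> [17, 9]
enqueue(22) -> [17, 9, 22]
enqueue(25) -> [17, 9, 22, 25]
Final queue (front to back): [17, 9, 22, 25]


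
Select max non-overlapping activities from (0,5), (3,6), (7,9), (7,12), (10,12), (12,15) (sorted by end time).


Greedy: pick earliest-ending, then skip overlaps.
Selected (4 activities): [(0, 5), (7, 9), (10, 12), (12, 15)]


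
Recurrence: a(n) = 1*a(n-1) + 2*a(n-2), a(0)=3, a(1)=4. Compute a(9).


Build bottom-up:
...a(7)=298, a(8)=598, a(9)=1*598+2*298=1194


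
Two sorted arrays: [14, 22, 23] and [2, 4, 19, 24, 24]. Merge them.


Compare heads, take smaller each step.
Merged: [2, 4, 14, 19, 22, 23, 24, 24]


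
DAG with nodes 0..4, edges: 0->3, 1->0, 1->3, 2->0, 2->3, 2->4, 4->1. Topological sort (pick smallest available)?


Kahn's algorithm, process smallest node first
Order: [2, 4, 1, 0, 3]


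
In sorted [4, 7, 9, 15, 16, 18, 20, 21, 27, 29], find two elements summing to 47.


Two pointers: lo=0, hi=9
Found pair: (18, 29) summing to 47


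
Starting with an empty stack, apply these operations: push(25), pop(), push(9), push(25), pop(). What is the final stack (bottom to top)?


push(25) -> [25]
pop() returns 25 -> []
push(9) -> [9]
push(25) -> [9, 25]
pop() returns 25 -> [9]
Final stack (bottom to top): [9]


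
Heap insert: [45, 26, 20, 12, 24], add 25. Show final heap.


Append 25: [45, 26, 20, 12, 24, 25]
Bubble up: swap idx 5(25) with idx 2(20)
Result: [45, 26, 25, 12, 24, 20]


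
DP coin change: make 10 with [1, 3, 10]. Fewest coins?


dp[0]=0; dp[i]=1+min(dp[i-c] for c in coins)
...dp[5]=3, dp[6]=2, dp[7]=3, dp[8]=4, dp[9]=3, dp[10]=1
Minimum coins for 10 = 1


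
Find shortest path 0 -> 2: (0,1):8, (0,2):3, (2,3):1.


Dijkstra from 0:
Distances: {0: 0, 1: 8, 2: 3, 3: 4}
Shortest distance to 2 = 3, path = [0, 2]
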